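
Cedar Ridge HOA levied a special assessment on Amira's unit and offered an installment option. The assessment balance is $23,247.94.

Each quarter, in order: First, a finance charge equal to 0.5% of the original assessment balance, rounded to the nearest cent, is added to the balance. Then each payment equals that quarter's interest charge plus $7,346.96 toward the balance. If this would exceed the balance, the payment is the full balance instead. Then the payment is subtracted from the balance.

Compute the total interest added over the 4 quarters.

Quarter 1: opening $23,247.94; interest $116.24 → $23,364.18; payment $7,463.20; balance $15,900.98
Quarter 2: opening $15,900.98; interest $116.24 → $16,017.22; payment $7,463.20; balance $8,554.02
Quarter 3: opening $8,554.02; interest $116.24 → $8,670.26; payment $7,463.20; balance $1,207.06
Quarter 4: opening $1,207.06; interest $116.24 → $1,323.30; payment $1,323.30; balance $0.00
Total interest: $116.24 + $116.24 + $116.24 + $116.24 = $464.96

$464.96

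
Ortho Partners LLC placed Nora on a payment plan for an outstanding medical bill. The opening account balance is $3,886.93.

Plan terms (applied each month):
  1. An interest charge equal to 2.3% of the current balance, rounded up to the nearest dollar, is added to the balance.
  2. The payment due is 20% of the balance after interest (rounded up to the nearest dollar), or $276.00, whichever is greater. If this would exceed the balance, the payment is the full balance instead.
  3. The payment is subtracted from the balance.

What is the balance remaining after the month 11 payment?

$0.00

Month 1: $3,886.93 +$90.00 interest = $3,976.93; pay $796.00 → $3,180.93
Month 2: $3,180.93 +$74.00 interest = $3,254.93; pay $651.00 → $2,603.93
Month 3: $2,603.93 +$60.00 interest = $2,663.93; pay $533.00 → $2,130.93
Month 4: $2,130.93 +$50.00 interest = $2,180.93; pay $437.00 → $1,743.93
Month 5: $1,743.93 +$41.00 interest = $1,784.93; pay $357.00 → $1,427.93
Month 6: $1,427.93 +$33.00 interest = $1,460.93; pay $293.00 → $1,167.93
Month 7: $1,167.93 +$27.00 interest = $1,194.93; pay $276.00 → $918.93
Month 8: $918.93 +$22.00 interest = $940.93; pay $276.00 → $664.93
Month 9: $664.93 +$16.00 interest = $680.93; pay $276.00 → $404.93
Month 10: $404.93 +$10.00 interest = $414.93; pay $276.00 → $138.93
Month 11: $138.93 +$4.00 interest = $142.93; pay $142.93 → $0.00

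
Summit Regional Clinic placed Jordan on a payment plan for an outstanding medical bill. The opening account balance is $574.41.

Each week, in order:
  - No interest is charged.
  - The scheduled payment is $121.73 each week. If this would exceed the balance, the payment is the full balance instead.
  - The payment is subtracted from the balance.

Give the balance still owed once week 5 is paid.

$0.00

Week 1: $574.41 − $121.73 → $452.68
Week 2: $452.68 − $121.73 → $330.95
Week 3: $330.95 − $121.73 → $209.22
Week 4: $209.22 − $121.73 → $87.49
Week 5: $87.49 − $87.49 → $0.00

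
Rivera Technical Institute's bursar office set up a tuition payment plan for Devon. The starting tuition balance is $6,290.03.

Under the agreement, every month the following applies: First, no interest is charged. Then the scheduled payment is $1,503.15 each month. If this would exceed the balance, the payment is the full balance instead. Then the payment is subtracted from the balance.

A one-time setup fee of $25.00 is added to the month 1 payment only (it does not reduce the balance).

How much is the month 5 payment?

# | Opening | Payment | Fee | End bal
1 | $6,290.03 | $1,503.15 | $25.00 | $4,786.88
2 | $4,786.88 | $1,503.15 | — | $3,283.73
3 | $3,283.73 | $1,503.15 | — | $1,780.58
4 | $1,780.58 | $1,503.15 | — | $277.43
5 | $277.43 | $277.43 | — | $0.00

$277.43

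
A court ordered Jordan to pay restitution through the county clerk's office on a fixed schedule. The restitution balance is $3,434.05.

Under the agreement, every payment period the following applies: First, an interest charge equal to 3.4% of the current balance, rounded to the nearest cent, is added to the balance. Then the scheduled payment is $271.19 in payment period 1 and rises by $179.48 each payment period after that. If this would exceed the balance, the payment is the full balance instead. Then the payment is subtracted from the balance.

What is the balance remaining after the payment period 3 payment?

Payment period 1: opening $3,434.05; interest $116.76 → $3,550.81; payment $271.19; balance $3,279.62
Payment period 2: opening $3,279.62; interest $111.51 → $3,391.13; payment $450.67; balance $2,940.46
Payment period 3: opening $2,940.46; interest $99.98 → $3,040.44; payment $630.15; balance $2,410.29

$2,410.29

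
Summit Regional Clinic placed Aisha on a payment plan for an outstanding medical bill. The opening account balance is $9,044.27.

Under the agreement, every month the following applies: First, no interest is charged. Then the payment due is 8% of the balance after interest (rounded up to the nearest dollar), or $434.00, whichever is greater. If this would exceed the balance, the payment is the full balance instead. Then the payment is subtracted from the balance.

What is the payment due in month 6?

# | Opening | Payment | End bal
1 | $9,044.27 | $724.00 | $8,320.27
2 | $8,320.27 | $666.00 | $7,654.27
3 | $7,654.27 | $613.00 | $7,041.27
4 | $7,041.27 | $564.00 | $6,477.27
5 | $6,477.27 | $519.00 | $5,958.27
6 | $5,958.27 | $477.00 | $5,481.27

$477.00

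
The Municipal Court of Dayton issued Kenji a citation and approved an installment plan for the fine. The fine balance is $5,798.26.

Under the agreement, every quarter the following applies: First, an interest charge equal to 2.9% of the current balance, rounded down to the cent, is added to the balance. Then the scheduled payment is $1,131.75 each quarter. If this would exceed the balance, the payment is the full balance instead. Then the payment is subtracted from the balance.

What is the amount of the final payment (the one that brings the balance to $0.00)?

$712.64

Quarter 1: opening $5,798.26; interest $168.14 → $5,966.40; payment $1,131.75; balance $4,834.65
Quarter 2: opening $4,834.65; interest $140.20 → $4,974.85; payment $1,131.75; balance $3,843.10
Quarter 3: opening $3,843.10; interest $111.44 → $3,954.54; payment $1,131.75; balance $2,822.79
Quarter 4: opening $2,822.79; interest $81.86 → $2,904.65; payment $1,131.75; balance $1,772.90
Quarter 5: opening $1,772.90; interest $51.41 → $1,824.31; payment $1,131.75; balance $692.56
Quarter 6: opening $692.56; interest $20.08 → $712.64; payment $712.64; balance $0.00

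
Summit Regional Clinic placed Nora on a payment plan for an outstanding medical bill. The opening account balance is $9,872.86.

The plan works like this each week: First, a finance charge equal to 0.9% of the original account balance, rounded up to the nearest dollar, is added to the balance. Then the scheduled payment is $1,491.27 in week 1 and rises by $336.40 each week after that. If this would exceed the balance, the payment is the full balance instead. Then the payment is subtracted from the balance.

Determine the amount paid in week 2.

$1,827.67

# | Opening | Interest | Payment | End bal
1 | $9,872.86 | $89.00 | $1,491.27 | $8,470.59
2 | $8,470.59 | $89.00 | $1,827.67 | $6,731.92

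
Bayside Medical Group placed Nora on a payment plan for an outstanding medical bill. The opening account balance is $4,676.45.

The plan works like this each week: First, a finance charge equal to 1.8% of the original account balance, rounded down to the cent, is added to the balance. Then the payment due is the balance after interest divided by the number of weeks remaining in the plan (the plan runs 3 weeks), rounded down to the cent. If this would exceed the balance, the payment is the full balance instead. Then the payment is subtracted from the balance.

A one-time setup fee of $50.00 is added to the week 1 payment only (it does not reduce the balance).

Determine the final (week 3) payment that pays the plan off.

Week 1: opening $4,676.45; interest $84.17 → $4,760.62; payment $1,586.87 (+ $50.00 fee); balance $3,173.75
Week 2: opening $3,173.75; interest $84.17 → $3,257.92; payment $1,628.96; balance $1,628.96
Week 3: opening $1,628.96; interest $84.17 → $1,713.13; payment $1,713.13; balance $0.00

$1,713.13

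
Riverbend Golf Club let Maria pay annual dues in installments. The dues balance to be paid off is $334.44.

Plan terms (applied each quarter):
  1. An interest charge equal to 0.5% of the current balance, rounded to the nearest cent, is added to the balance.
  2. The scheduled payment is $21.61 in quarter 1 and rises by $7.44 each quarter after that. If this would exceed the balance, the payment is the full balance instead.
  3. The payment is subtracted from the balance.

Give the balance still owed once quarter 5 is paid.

$158.98

Quarter 1: opening $334.44; interest $1.67 → $336.11; payment $21.61; balance $314.50
Quarter 2: opening $314.50; interest $1.57 → $316.07; payment $29.05; balance $287.02
Quarter 3: opening $287.02; interest $1.44 → $288.46; payment $36.49; balance $251.97
Quarter 4: opening $251.97; interest $1.26 → $253.23; payment $43.93; balance $209.30
Quarter 5: opening $209.30; interest $1.05 → $210.35; payment $51.37; balance $158.98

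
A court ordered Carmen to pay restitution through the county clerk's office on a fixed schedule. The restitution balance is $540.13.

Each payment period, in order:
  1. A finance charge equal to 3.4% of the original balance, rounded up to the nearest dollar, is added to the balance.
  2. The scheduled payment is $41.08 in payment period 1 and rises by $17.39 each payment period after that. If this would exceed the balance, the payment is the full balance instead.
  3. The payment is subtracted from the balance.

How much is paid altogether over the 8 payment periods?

# | Opening | Interest | Payment | End bal
1 | $540.13 | $19.00 | $41.08 | $518.05
2 | $518.05 | $19.00 | $58.47 | $478.58
3 | $478.58 | $19.00 | $75.86 | $421.72
4 | $421.72 | $19.00 | $93.25 | $347.47
5 | $347.47 | $19.00 | $110.64 | $255.83
6 | $255.83 | $19.00 | $128.03 | $146.80
7 | $146.80 | $19.00 | $145.42 | $20.38
8 | $20.38 | $19.00 | $39.38 | $0.00
Total paid: $692.13

$692.13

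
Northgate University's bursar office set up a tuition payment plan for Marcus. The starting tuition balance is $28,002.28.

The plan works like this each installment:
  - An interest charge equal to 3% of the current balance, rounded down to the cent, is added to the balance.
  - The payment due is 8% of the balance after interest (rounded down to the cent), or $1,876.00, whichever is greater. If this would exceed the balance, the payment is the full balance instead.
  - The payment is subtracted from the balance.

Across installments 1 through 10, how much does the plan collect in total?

$19,785.10

Installment 1: opening $28,002.28; interest $840.06 → $28,842.34; payment $2,307.38; balance $26,534.96
Installment 2: opening $26,534.96; interest $796.04 → $27,331.00; payment $2,186.48; balance $25,144.52
Installment 3: opening $25,144.52; interest $754.33 → $25,898.85; payment $2,071.90; balance $23,826.95
Installment 4: opening $23,826.95; interest $714.80 → $24,541.75; payment $1,963.34; balance $22,578.41
Installment 5: opening $22,578.41; interest $677.35 → $23,255.76; payment $1,876.00; balance $21,379.76
Installment 6: opening $21,379.76; interest $641.39 → $22,021.15; payment $1,876.00; balance $20,145.15
Installment 7: opening $20,145.15; interest $604.35 → $20,749.50; payment $1,876.00; balance $18,873.50
Installment 8: opening $18,873.50; interest $566.20 → $19,439.70; payment $1,876.00; balance $17,563.70
Installment 9: opening $17,563.70; interest $526.91 → $18,090.61; payment $1,876.00; balance $16,214.61
Installment 10: opening $16,214.61; interest $486.43 → $16,701.04; payment $1,876.00; balance $14,825.04
Total paid: $19,785.10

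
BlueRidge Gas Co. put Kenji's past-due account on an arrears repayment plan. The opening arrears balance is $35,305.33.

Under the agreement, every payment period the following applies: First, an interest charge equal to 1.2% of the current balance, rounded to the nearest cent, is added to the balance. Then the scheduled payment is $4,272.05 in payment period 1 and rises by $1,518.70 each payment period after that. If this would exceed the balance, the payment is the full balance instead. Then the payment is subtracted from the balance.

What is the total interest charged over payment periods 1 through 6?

Payment period 1: opening $35,305.33; interest $423.66 → $35,728.99; payment $4,272.05; balance $31,456.94
Payment period 2: opening $31,456.94; interest $377.48 → $31,834.42; payment $5,790.75; balance $26,043.67
Payment period 3: opening $26,043.67; interest $312.52 → $26,356.19; payment $7,309.45; balance $19,046.74
Payment period 4: opening $19,046.74; interest $228.56 → $19,275.30; payment $8,828.15; balance $10,447.15
Payment period 5: opening $10,447.15; interest $125.37 → $10,572.52; payment $10,346.85; balance $225.67
Payment period 6: opening $225.67; interest $2.71 → $228.38; payment $228.38; balance $0.00
Total interest: $423.66 + $377.48 + $312.52 + $228.56 + $125.37 + $2.71 = $1,470.30

$1,470.30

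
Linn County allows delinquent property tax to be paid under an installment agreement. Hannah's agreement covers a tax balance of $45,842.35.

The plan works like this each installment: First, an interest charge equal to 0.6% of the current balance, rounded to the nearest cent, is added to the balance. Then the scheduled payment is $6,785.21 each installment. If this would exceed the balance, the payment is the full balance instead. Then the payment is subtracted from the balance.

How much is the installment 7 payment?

$6,227.93

# | Opening | Interest | Payment | End bal
1 | $45,842.35 | $275.05 | $6,785.21 | $39,332.19
2 | $39,332.19 | $235.99 | $6,785.21 | $32,782.97
3 | $32,782.97 | $196.70 | $6,785.21 | $26,194.46
4 | $26,194.46 | $157.17 | $6,785.21 | $19,566.42
5 | $19,566.42 | $117.40 | $6,785.21 | $12,898.61
6 | $12,898.61 | $77.39 | $6,785.21 | $6,190.79
7 | $6,190.79 | $37.14 | $6,227.93 | $0.00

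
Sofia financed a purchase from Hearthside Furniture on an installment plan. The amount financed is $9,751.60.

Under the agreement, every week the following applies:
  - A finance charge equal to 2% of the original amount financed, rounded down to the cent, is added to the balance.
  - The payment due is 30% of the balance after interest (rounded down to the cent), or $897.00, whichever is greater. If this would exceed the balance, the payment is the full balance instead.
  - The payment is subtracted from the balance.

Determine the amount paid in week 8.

$776.30

Week 1: opening $9,751.60; interest $195.03 → $9,946.63; payment $2,983.98; balance $6,962.65
Week 2: opening $6,962.65; interest $195.03 → $7,157.68; payment $2,147.30; balance $5,010.38
Week 3: opening $5,010.38; interest $195.03 → $5,205.41; payment $1,561.62; balance $3,643.79
Week 4: opening $3,643.79; interest $195.03 → $3,838.82; payment $1,151.64; balance $2,687.18
Week 5: opening $2,687.18; interest $195.03 → $2,882.21; payment $897.00; balance $1,985.21
Week 6: opening $1,985.21; interest $195.03 → $2,180.24; payment $897.00; balance $1,283.24
Week 7: opening $1,283.24; interest $195.03 → $1,478.27; payment $897.00; balance $581.27
Week 8: opening $581.27; interest $195.03 → $776.30; payment $776.30; balance $0.00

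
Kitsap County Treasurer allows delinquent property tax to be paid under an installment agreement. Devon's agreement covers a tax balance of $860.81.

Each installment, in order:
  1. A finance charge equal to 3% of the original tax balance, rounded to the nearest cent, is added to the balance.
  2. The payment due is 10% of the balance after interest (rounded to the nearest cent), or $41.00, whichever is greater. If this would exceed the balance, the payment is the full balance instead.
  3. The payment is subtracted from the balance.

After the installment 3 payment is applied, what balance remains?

# | Opening | Interest | Payment | End bal
1 | $860.81 | $25.82 | $88.66 | $797.97
2 | $797.97 | $25.82 | $82.38 | $741.41
3 | $741.41 | $25.82 | $76.72 | $690.51

$690.51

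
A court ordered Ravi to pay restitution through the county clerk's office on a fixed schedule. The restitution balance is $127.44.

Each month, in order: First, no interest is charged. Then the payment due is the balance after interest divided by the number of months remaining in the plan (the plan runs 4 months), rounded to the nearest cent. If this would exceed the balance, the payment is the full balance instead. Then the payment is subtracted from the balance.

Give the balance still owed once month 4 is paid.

$0.00

# | Opening | Payment | End bal
1 | $127.44 | $31.86 | $95.58
2 | $95.58 | $31.86 | $63.72
3 | $63.72 | $31.86 | $31.86
4 | $31.86 | $31.86 | $0.00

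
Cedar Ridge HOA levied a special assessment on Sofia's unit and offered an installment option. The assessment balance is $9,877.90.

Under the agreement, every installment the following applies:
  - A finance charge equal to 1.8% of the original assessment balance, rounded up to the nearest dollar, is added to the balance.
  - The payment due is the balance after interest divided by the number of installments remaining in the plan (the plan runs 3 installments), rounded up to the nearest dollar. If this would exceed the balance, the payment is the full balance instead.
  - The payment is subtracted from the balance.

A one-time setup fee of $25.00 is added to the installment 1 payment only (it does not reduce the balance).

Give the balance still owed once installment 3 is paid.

$0.00

# | Opening | Interest | Payment | Fee | End bal
1 | $9,877.90 | $178.00 | $3,352.00 | $25.00 | $6,703.90
2 | $6,703.90 | $178.00 | $3,441.00 | — | $3,440.90
3 | $3,440.90 | $178.00 | $3,618.90 | — | $0.00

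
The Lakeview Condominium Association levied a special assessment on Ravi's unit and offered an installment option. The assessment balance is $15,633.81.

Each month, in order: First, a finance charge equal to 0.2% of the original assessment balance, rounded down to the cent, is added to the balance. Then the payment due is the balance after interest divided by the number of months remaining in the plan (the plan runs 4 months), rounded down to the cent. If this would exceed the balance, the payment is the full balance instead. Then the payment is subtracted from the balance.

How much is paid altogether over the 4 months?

Month 1: $15,633.81 +$31.26 interest = $15,665.07; pay $3,916.26 → $11,748.81
Month 2: $11,748.81 +$31.26 interest = $11,780.07; pay $3,926.69 → $7,853.38
Month 3: $7,853.38 +$31.26 interest = $7,884.64; pay $3,942.32 → $3,942.32
Month 4: $3,942.32 +$31.26 interest = $3,973.58; pay $3,973.58 → $0.00
Total paid: $15,758.85

$15,758.85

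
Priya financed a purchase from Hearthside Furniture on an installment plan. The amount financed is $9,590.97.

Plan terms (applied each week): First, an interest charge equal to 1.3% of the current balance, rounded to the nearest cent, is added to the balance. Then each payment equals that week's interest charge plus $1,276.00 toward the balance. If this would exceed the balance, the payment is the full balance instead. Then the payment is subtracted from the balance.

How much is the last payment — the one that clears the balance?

Week 1: opening $9,590.97; interest $124.68 → $9,715.65; payment $1,400.68; balance $8,314.97
Week 2: opening $8,314.97; interest $108.09 → $8,423.06; payment $1,384.09; balance $7,038.97
Week 3: opening $7,038.97; interest $91.51 → $7,130.48; payment $1,367.51; balance $5,762.97
Week 4: opening $5,762.97; interest $74.92 → $5,837.89; payment $1,350.92; balance $4,486.97
Week 5: opening $4,486.97; interest $58.33 → $4,545.30; payment $1,334.33; balance $3,210.97
Week 6: opening $3,210.97; interest $41.74 → $3,252.71; payment $1,317.74; balance $1,934.97
Week 7: opening $1,934.97; interest $25.15 → $1,960.12; payment $1,301.15; balance $658.97
Week 8: opening $658.97; interest $8.57 → $667.54; payment $667.54; balance $0.00

$667.54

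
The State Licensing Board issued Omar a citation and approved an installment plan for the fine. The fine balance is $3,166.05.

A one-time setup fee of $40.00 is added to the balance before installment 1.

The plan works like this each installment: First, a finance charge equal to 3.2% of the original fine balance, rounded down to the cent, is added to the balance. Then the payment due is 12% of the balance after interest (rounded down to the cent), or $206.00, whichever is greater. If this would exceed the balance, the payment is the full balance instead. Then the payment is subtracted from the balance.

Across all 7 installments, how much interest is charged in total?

$709.17

Installment 1: opening $3,206.05; interest $101.31 → $3,307.36; payment $396.88; balance $2,910.48
Installment 2: opening $2,910.48; interest $101.31 → $3,011.79; payment $361.41; balance $2,650.38
Installment 3: opening $2,650.38; interest $101.31 → $2,751.69; payment $330.20; balance $2,421.49
Installment 4: opening $2,421.49; interest $101.31 → $2,522.80; payment $302.73; balance $2,220.07
Installment 5: opening $2,220.07; interest $101.31 → $2,321.38; payment $278.56; balance $2,042.82
Installment 6: opening $2,042.82; interest $101.31 → $2,144.13; payment $257.29; balance $1,886.84
Installment 7: opening $1,886.84; interest $101.31 → $1,988.15; payment $238.57; balance $1,749.58
Total interest: $101.31 + $101.31 + $101.31 + $101.31 + $101.31 + $101.31 + $101.31 = $709.17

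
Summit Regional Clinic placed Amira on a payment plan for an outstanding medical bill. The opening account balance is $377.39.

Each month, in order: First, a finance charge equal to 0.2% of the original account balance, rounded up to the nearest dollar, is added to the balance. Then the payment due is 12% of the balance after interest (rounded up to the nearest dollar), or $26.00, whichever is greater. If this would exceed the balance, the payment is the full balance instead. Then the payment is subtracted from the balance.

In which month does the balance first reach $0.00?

13

Month 1: $377.39 +$1.00 interest = $378.39; pay $46.00 → $332.39
Month 2: $332.39 +$1.00 interest = $333.39; pay $41.00 → $292.39
Month 3: $292.39 +$1.00 interest = $293.39; pay $36.00 → $257.39
Month 4: $257.39 +$1.00 interest = $258.39; pay $32.00 → $226.39
Month 5: $226.39 +$1.00 interest = $227.39; pay $28.00 → $199.39
Month 6: $199.39 +$1.00 interest = $200.39; pay $26.00 → $174.39
Month 7: $174.39 +$1.00 interest = $175.39; pay $26.00 → $149.39
Month 8: $149.39 +$1.00 interest = $150.39; pay $26.00 → $124.39
Month 9: $124.39 +$1.00 interest = $125.39; pay $26.00 → $99.39
Month 10: $99.39 +$1.00 interest = $100.39; pay $26.00 → $74.39
Month 11: $74.39 +$1.00 interest = $75.39; pay $26.00 → $49.39
Month 12: $49.39 +$1.00 interest = $50.39; pay $26.00 → $24.39
Month 13: $24.39 +$1.00 interest = $25.39; pay $25.39 → $0.00
Balance reaches $0.00 in month 13.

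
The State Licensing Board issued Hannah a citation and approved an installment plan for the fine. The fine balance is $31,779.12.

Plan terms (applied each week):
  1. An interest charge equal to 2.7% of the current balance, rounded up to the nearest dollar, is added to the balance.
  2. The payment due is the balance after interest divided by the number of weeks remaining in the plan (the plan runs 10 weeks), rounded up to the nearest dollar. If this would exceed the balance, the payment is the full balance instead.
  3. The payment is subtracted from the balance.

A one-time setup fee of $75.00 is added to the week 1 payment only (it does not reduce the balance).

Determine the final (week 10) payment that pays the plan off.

Week 1: $31,779.12 +$859.00 interest = $32,638.12; pay $3,264.00 (+ $75.00 fee) → $29,374.12
Week 2: $29,374.12 +$794.00 interest = $30,168.12; pay $3,353.00 → $26,815.12
Week 3: $26,815.12 +$725.00 interest = $27,540.12; pay $3,443.00 → $24,097.12
Week 4: $24,097.12 +$651.00 interest = $24,748.12; pay $3,536.00 → $21,212.12
Week 5: $21,212.12 +$573.00 interest = $21,785.12; pay $3,631.00 → $18,154.12
Week 6: $18,154.12 +$491.00 interest = $18,645.12; pay $3,730.00 → $14,915.12
Week 7: $14,915.12 +$403.00 interest = $15,318.12; pay $3,830.00 → $11,488.12
Week 8: $11,488.12 +$311.00 interest = $11,799.12; pay $3,934.00 → $7,865.12
Week 9: $7,865.12 +$213.00 interest = $8,078.12; pay $4,040.00 → $4,038.12
Week 10: $4,038.12 +$110.00 interest = $4,148.12; pay $4,148.12 → $0.00

$4,148.12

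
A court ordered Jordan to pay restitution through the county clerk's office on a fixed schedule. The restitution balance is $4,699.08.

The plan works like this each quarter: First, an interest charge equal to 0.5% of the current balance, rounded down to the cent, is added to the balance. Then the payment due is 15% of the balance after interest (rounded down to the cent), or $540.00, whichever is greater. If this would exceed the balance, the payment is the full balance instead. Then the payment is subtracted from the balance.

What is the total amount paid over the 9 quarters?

# | Opening | Interest | Payment | End bal
1 | $4,699.08 | $23.49 | $708.38 | $4,014.19
2 | $4,014.19 | $20.07 | $605.13 | $3,429.13
3 | $3,429.13 | $17.14 | $540.00 | $2,906.27
4 | $2,906.27 | $14.53 | $540.00 | $2,380.80
5 | $2,380.80 | $11.90 | $540.00 | $1,852.70
6 | $1,852.70 | $9.26 | $540.00 | $1,321.96
7 | $1,321.96 | $6.60 | $540.00 | $788.56
8 | $788.56 | $3.94 | $540.00 | $252.50
9 | $252.50 | $1.26 | $253.76 | $0.00
Total paid: $4,807.27

$4,807.27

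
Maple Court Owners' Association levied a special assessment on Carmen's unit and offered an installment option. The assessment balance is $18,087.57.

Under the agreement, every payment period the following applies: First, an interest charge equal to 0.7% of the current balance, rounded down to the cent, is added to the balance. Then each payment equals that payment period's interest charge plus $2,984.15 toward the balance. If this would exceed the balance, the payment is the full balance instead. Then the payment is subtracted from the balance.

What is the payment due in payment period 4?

Payment period 1: $18,087.57 +$126.61 interest = $18,214.18; pay $3,110.76 → $15,103.42
Payment period 2: $15,103.42 +$105.72 interest = $15,209.14; pay $3,089.87 → $12,119.27
Payment period 3: $12,119.27 +$84.83 interest = $12,204.10; pay $3,068.98 → $9,135.12
Payment period 4: $9,135.12 +$63.94 interest = $9,199.06; pay $3,048.09 → $6,150.97

$3,048.09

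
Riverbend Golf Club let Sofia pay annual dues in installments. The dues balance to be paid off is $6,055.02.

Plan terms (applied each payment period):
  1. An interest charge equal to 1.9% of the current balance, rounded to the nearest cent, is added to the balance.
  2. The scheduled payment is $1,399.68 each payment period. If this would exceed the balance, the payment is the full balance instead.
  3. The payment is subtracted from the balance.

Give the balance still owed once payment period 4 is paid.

Payment period 1: opening $6,055.02; interest $115.05 → $6,170.07; payment $1,399.68; balance $4,770.39
Payment period 2: opening $4,770.39; interest $90.64 → $4,861.03; payment $1,399.68; balance $3,461.35
Payment period 3: opening $3,461.35; interest $65.77 → $3,527.12; payment $1,399.68; balance $2,127.44
Payment period 4: opening $2,127.44; interest $40.42 → $2,167.86; payment $1,399.68; balance $768.18

$768.18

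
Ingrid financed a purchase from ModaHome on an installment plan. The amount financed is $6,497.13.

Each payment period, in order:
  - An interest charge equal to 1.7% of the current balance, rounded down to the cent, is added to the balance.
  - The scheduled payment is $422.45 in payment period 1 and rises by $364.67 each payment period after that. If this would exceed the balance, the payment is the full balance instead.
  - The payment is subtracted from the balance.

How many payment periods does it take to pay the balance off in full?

6

Payment period 1: $6,497.13 +$110.45 interest = $6,607.58; pay $422.45 → $6,185.13
Payment period 2: $6,185.13 +$105.14 interest = $6,290.27; pay $787.12 → $5,503.15
Payment period 3: $5,503.15 +$93.55 interest = $5,596.70; pay $1,151.79 → $4,444.91
Payment period 4: $4,444.91 +$75.56 interest = $4,520.47; pay $1,516.46 → $3,004.01
Payment period 5: $3,004.01 +$51.06 interest = $3,055.07; pay $1,881.13 → $1,173.94
Payment period 6: $1,173.94 +$19.95 interest = $1,193.89; pay $1,193.89 → $0.00
Balance reaches $0.00 in payment period 6.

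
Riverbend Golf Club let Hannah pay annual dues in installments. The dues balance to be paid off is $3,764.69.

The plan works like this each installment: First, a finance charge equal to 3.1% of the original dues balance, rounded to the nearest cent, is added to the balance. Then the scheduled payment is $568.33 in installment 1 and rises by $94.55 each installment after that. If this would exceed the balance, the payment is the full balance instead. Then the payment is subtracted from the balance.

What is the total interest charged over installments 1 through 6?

# | Opening | Interest | Payment | End bal
1 | $3,764.69 | $116.71 | $568.33 | $3,313.07
2 | $3,313.07 | $116.71 | $662.88 | $2,766.90
3 | $2,766.90 | $116.71 | $757.43 | $2,126.18
4 | $2,126.18 | $116.71 | $851.98 | $1,390.91
5 | $1,390.91 | $116.71 | $946.53 | $561.09
6 | $561.09 | $116.71 | $677.80 | $0.00
Total interest: $116.71 + $116.71 + $116.71 + $116.71 + $116.71 + $116.71 = $700.26

$700.26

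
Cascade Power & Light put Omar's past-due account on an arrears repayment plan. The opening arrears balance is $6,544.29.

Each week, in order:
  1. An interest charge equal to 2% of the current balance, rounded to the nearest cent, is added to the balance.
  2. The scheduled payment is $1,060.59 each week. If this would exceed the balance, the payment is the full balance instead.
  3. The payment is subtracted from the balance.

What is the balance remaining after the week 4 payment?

$2,712.42

# | Opening | Interest | Payment | End bal
1 | $6,544.29 | $130.89 | $1,060.59 | $5,614.59
2 | $5,614.59 | $112.29 | $1,060.59 | $4,666.29
3 | $4,666.29 | $93.33 | $1,060.59 | $3,699.03
4 | $3,699.03 | $73.98 | $1,060.59 | $2,712.42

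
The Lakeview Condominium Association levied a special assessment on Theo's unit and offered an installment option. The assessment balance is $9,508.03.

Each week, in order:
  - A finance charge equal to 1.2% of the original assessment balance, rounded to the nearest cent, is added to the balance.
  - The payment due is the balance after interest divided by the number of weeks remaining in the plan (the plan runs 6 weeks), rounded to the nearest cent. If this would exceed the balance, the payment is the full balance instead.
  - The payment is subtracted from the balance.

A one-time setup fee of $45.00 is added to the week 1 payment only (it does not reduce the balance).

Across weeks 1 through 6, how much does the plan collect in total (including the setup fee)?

# | Opening | Interest | Payment | Fee | End bal
1 | $9,508.03 | $114.10 | $1,603.69 | $45.00 | $8,018.44
2 | $8,018.44 | $114.10 | $1,626.51 | — | $6,506.03
3 | $6,506.03 | $114.10 | $1,655.03 | — | $4,965.10
4 | $4,965.10 | $114.10 | $1,693.07 | — | $3,386.13
5 | $3,386.13 | $114.10 | $1,750.12 | — | $1,750.11
6 | $1,750.11 | $114.10 | $1,864.21 | — | $0.00
Total paid: $10,237.63

$10,237.63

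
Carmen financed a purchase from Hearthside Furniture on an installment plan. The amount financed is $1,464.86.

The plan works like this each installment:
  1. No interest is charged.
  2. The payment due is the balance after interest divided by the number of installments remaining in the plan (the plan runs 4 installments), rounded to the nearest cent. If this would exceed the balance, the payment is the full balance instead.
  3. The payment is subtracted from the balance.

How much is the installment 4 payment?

# | Opening | Payment | End bal
1 | $1,464.86 | $366.22 | $1,098.64
2 | $1,098.64 | $366.21 | $732.43
3 | $732.43 | $366.22 | $366.21
4 | $366.21 | $366.21 | $0.00

$366.21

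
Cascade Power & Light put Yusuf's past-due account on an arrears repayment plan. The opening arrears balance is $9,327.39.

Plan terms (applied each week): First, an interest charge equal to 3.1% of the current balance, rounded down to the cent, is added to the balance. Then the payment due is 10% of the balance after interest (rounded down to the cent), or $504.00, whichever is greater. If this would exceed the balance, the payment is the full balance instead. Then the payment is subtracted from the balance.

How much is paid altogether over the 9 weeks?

Week 1: $9,327.39 +$289.14 interest = $9,616.53; pay $961.65 → $8,654.88
Week 2: $8,654.88 +$268.30 interest = $8,923.18; pay $892.31 → $8,030.87
Week 3: $8,030.87 +$248.95 interest = $8,279.82; pay $827.98 → $7,451.84
Week 4: $7,451.84 +$231.00 interest = $7,682.84; pay $768.28 → $6,914.56
Week 5: $6,914.56 +$214.35 interest = $7,128.91; pay $712.89 → $6,416.02
Week 6: $6,416.02 +$198.89 interest = $6,614.91; pay $661.49 → $5,953.42
Week 7: $5,953.42 +$184.55 interest = $6,137.97; pay $613.79 → $5,524.18
Week 8: $5,524.18 +$171.24 interest = $5,695.42; pay $569.54 → $5,125.88
Week 9: $5,125.88 +$158.90 interest = $5,284.78; pay $528.47 → $4,756.31
Total paid: $6,536.40

$6,536.40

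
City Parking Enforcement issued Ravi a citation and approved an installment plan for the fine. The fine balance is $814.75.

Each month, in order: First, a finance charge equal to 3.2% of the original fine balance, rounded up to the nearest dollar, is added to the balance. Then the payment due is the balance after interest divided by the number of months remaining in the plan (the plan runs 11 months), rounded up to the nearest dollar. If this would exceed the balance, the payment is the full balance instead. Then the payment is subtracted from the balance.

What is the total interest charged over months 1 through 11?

Month 1: opening $814.75; interest $27.00 → $841.75; payment $77.00; balance $764.75
Month 2: opening $764.75; interest $27.00 → $791.75; payment $80.00; balance $711.75
Month 3: opening $711.75; interest $27.00 → $738.75; payment $83.00; balance $655.75
Month 4: opening $655.75; interest $27.00 → $682.75; payment $86.00; balance $596.75
Month 5: opening $596.75; interest $27.00 → $623.75; payment $90.00; balance $533.75
Month 6: opening $533.75; interest $27.00 → $560.75; payment $94.00; balance $466.75
Month 7: opening $466.75; interest $27.00 → $493.75; payment $99.00; balance $394.75
Month 8: opening $394.75; interest $27.00 → $421.75; payment $106.00; balance $315.75
Month 9: opening $315.75; interest $27.00 → $342.75; payment $115.00; balance $227.75
Month 10: opening $227.75; interest $27.00 → $254.75; payment $128.00; balance $126.75
Month 11: opening $126.75; interest $27.00 → $153.75; payment $153.75; balance $0.00
Total interest: $27.00 + $27.00 + $27.00 + $27.00 + $27.00 + $27.00 + $27.00 + $27.00 + $27.00 + $27.00 + $27.00 = $297.00

$297.00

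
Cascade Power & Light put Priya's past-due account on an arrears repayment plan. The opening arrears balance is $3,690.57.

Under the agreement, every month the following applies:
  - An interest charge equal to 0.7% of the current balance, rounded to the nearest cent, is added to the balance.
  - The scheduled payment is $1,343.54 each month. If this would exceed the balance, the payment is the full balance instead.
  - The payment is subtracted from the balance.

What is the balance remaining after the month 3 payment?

$0.00

# | Opening | Interest | Payment | End bal
1 | $3,690.57 | $25.83 | $1,343.54 | $2,372.86
2 | $2,372.86 | $16.61 | $1,343.54 | $1,045.93
3 | $1,045.93 | $7.32 | $1,053.25 | $0.00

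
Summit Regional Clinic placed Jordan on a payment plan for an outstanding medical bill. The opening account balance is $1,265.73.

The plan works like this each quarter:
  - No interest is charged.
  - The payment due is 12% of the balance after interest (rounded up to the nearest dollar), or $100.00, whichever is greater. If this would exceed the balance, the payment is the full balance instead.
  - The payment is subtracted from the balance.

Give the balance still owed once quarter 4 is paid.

Quarter 1: opening $1,265.73; payment $152.00; balance $1,113.73
Quarter 2: opening $1,113.73; payment $134.00; balance $979.73
Quarter 3: opening $979.73; payment $118.00; balance $861.73
Quarter 4: opening $861.73; payment $104.00; balance $757.73

$757.73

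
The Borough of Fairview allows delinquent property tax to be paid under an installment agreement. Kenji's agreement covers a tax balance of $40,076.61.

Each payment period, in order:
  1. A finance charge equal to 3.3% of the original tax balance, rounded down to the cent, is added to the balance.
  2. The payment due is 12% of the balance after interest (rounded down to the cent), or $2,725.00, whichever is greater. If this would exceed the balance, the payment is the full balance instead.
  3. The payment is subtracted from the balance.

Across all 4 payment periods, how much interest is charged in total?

$5,290.08

Payment period 1: opening $40,076.61; interest $1,322.52 → $41,399.13; payment $4,967.89; balance $36,431.24
Payment period 2: opening $36,431.24; interest $1,322.52 → $37,753.76; payment $4,530.45; balance $33,223.31
Payment period 3: opening $33,223.31; interest $1,322.52 → $34,545.83; payment $4,145.49; balance $30,400.34
Payment period 4: opening $30,400.34; interest $1,322.52 → $31,722.86; payment $3,806.74; balance $27,916.12
Total interest: $1,322.52 + $1,322.52 + $1,322.52 + $1,322.52 = $5,290.08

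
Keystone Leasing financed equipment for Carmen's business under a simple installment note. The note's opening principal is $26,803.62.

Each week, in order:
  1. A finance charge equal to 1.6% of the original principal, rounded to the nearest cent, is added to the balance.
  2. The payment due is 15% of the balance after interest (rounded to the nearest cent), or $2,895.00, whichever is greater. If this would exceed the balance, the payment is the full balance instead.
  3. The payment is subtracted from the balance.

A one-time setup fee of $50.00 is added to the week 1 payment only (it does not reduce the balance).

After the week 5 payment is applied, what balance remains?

Week 1: $26,803.62 +$428.86 interest = $27,232.48; pay $4,084.87 (+ $50.00 fee) → $23,147.61
Week 2: $23,147.61 +$428.86 interest = $23,576.47; pay $3,536.47 → $20,040.00
Week 3: $20,040.00 +$428.86 interest = $20,468.86; pay $3,070.33 → $17,398.53
Week 4: $17,398.53 +$428.86 interest = $17,827.39; pay $2,895.00 → $14,932.39
Week 5: $14,932.39 +$428.86 interest = $15,361.25; pay $2,895.00 → $12,466.25

$12,466.25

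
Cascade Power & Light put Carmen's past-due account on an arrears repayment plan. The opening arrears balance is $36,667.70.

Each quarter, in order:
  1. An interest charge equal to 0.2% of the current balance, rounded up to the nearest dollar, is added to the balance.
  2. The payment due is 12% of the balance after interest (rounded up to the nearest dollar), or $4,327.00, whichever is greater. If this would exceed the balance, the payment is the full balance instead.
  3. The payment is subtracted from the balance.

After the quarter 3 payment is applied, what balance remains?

$23,799.70

Quarter 1: opening $36,667.70; interest $74.00 → $36,741.70; payment $4,410.00; balance $32,331.70
Quarter 2: opening $32,331.70; interest $65.00 → $32,396.70; payment $4,327.00; balance $28,069.70
Quarter 3: opening $28,069.70; interest $57.00 → $28,126.70; payment $4,327.00; balance $23,799.70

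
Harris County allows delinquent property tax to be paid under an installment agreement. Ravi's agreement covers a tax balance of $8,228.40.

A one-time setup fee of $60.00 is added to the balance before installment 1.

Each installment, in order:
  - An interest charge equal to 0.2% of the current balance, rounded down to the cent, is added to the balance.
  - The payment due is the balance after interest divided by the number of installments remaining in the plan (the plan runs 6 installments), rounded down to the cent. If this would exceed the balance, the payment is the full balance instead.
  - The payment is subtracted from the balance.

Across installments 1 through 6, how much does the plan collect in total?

$8,346.58

Installment 1: $8,288.40 +$16.57 interest = $8,304.97; pay $1,384.16 → $6,920.81
Installment 2: $6,920.81 +$13.84 interest = $6,934.65; pay $1,386.93 → $5,547.72
Installment 3: $5,547.72 +$11.09 interest = $5,558.81; pay $1,389.70 → $4,169.11
Installment 4: $4,169.11 +$8.33 interest = $4,177.44; pay $1,392.48 → $2,784.96
Installment 5: $2,784.96 +$5.56 interest = $2,790.52; pay $1,395.26 → $1,395.26
Installment 6: $1,395.26 +$2.79 interest = $1,398.05; pay $1,398.05 → $0.00
Total paid: $8,346.58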